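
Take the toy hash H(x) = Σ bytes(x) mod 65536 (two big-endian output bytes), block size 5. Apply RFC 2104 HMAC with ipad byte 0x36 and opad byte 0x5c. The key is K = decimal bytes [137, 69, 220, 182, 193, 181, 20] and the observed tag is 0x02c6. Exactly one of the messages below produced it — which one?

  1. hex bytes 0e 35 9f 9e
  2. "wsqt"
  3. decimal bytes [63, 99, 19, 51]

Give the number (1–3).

Key decimal bytes [137, 69, 220, 182, 193, 181, 20] = 89 45 dc b6 c1 b5 14 is 7 bytes > B = 5, so hash it first: H(key) = 03 ea, then zero-pad to 5 bytes: K' = 03 ea 00 00 00.
K' ⊕ ipad = 35 dc 36 36 36; K' ⊕ opad = 5f b6 5c 5c 5c.
m1: inner = H(35 dc 36 36 36 0e 35 9f 9e) = 03 33; tag = H(5f b6 5c 5c 5c 03 33) = 025f
m2: inner = H(35 dc 36 36 36 77 73 71 74) = 03 82; tag = H(5f b6 5c 5c 5c 03 82) = 02ae
m3: inner = H(35 dc 36 36 36 3f 63 13 33) = 02 9b; tag = H(5f b6 5c 5c 5c 02 9b) = 02c6 ← matches

3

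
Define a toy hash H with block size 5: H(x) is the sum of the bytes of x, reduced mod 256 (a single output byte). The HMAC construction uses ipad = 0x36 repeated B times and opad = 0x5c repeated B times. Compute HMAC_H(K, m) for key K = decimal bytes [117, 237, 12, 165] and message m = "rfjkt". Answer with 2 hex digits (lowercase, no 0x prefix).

c1

Key decimal bytes [117, 237, 12, 165] = 75 ed 0c a5 is 4 bytes ≤ B = 5; zero-pad to 5 bytes: K' = 75 ed 0c a5 00.
K' ⊕ ipad = 43 db 3a 93 36.  K' ⊕ opad = 29 b1 50 f9 5c.
Inner input = (K'⊕ipad) ∥ m = 43 db 3a 93 36 ∥ 72 66 6a 6b 74.
Inner hash: sum = 67+219+58+147+54+114+102+106+107+116 = 1090; mod 256 = 66 → 42.
Outer input = (K'⊕opad) ∥ inner = 29 b1 50 f9 5c ∥ 42.
Outer hash (tag): sum = 41+177+80+249+92+66 = 705; mod 256 = 193 → c1.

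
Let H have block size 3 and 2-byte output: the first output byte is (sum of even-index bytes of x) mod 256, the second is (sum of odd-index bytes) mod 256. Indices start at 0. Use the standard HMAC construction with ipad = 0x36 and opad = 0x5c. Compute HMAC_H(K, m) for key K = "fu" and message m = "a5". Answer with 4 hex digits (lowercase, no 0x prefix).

3ae4

Key "fu" = 66 75 is 2 bytes ≤ B = 3; zero-pad to 3 bytes: K' = 66 75 00.
K' ⊕ ipad = 50 43 36.  K' ⊕ opad = 3a 29 5c.
Inner input = (K'⊕ipad) ∥ m = 50 43 36 ∥ 61 35.
Inner hash: even-index sum = 187 mod 256 = 187; odd-index sum = 164 mod 256 = 164 → bb a4.
Outer input = (K'⊕opad) ∥ inner = 3a 29 5c ∥ bb a4.
Outer hash (tag): even-index sum = 314 mod 256 = 58; odd-index sum = 228 mod 256 = 228 → 3a e4.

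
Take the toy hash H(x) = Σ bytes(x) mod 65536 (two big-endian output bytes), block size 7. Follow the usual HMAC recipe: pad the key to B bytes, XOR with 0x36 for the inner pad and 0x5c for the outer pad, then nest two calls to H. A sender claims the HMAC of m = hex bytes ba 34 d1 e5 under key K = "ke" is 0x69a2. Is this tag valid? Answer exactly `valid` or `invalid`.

Key "ke" = 6b 65 is 2 bytes ≤ B = 7; zero-pad to 7 bytes: K' = 6b 65 00 00 00 00 00.
K' ⊕ ipad = 5d 53 36 36 36 36 36; K' ⊕ opad = 37 39 5c 5c 5c 5c 5c.
Inner hash: sum = 93+83+54+54+54+54+54+186+52+209+229 = 1122 → 04 62.
Outer hash (recomputed tag): sum = 55+57+92+92+92+92+92+4+98 = 674 → 02 a2.
Recomputed tag = 02a2; claimed = 69a2 → mismatch.

invalid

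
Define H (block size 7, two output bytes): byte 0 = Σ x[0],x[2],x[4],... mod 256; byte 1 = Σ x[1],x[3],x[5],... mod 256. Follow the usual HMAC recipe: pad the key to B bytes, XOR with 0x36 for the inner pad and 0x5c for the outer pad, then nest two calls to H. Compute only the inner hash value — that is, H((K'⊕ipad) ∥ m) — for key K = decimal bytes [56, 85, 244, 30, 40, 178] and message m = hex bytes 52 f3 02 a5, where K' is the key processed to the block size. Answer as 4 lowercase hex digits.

bc63

Key decimal bytes [56, 85, 244, 30, 40, 178] = 38 55 f4 1e 28 b2 is 6 bytes ≤ B = 7; zero-pad to 7 bytes: K' = 38 55 f4 1e 28 b2 00.
K' ⊕ ipad = 0e 63 c2 28 1e 84 36.
Inner input = 0e 63 c2 28 1e 84 36 ∥ 52 f3 02 a5.
Inner hash: even-index sum = 700 mod 256 = 188; odd-index sum = 355 mod 256 = 99 → bc 63.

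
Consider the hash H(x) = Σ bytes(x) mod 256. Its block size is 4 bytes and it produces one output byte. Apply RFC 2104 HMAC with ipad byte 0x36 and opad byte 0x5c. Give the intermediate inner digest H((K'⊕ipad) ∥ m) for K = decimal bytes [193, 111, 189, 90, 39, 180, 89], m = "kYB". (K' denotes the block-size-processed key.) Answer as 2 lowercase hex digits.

Key decimal bytes [193, 111, 189, 90, 39, 180, 89] = c1 6f bd 5a 27 b4 59 is 7 bytes > B = 4, so hash it first: H(key) = 7b, then zero-pad to 4 bytes: K' = 7b 00 00 00.
K' ⊕ ipad = 4d 36 36 36.
Inner input = 4d 36 36 36 ∥ 6b 59 42.
Inner hash: sum = 77+54+54+54+107+89+66 = 501; mod 256 = 245 → f5.

f5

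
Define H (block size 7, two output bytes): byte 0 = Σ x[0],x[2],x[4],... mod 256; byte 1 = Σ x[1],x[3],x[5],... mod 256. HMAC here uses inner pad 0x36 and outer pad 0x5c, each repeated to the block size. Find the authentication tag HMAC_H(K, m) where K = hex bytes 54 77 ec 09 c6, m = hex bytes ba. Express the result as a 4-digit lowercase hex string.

1e3e

Key hex bytes 54 77 ec 09 c6 is 5 bytes ≤ B = 7; zero-pad to 7 bytes: K' = 54 77 ec 09 c6 00 00.
K' ⊕ ipad = 62 41 da 3f f0 36 36.  K' ⊕ opad = 08 2b b0 55 9a 5c 5c.
Inner input = (K'⊕ipad) ∥ m = 62 41 da 3f f0 36 36 ∥ ba.
Inner hash: even-index sum = 610 mod 256 = 98; odd-index sum = 368 mod 256 = 112 → 62 70.
Outer input = (K'⊕opad) ∥ inner = 08 2b b0 55 9a 5c 5c ∥ 62 70.
Outer hash (tag): even-index sum = 542 mod 256 = 30; odd-index sum = 318 mod 256 = 62 → 1e 3e.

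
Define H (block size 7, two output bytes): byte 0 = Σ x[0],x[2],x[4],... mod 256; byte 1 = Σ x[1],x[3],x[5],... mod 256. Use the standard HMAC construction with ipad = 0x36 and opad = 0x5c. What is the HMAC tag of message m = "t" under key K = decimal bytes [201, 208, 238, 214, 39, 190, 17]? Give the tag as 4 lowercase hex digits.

Key decimal bytes [201, 208, 238, 214, 39, 190, 17] = c9 d0 ee d6 27 be 11 is exactly B = 7 bytes: K' = c9 d0 ee d6 27 be 11.
K' ⊕ ipad = ff e6 d8 e0 11 88 27.  K' ⊕ opad = 95 8c b2 8a 7b e2 4d.
Inner input = (K'⊕ipad) ∥ m = ff e6 d8 e0 11 88 27 ∥ 74.
Inner hash: even-index sum = 527 mod 256 = 15; odd-index sum = 706 mod 256 = 194 → 0f c2.
Outer input = (K'⊕opad) ∥ inner = 95 8c b2 8a 7b e2 4d ∥ 0f c2.
Outer hash (tag): even-index sum = 721 mod 256 = 209; odd-index sum = 519 mod 256 = 7 → d1 07.

d107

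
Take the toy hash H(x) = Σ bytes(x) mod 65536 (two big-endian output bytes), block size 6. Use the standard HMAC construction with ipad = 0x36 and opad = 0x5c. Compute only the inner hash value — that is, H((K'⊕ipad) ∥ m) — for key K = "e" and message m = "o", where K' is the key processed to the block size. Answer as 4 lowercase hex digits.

01d0

Key "e" = 65 is 1 byte ≤ B = 6; zero-pad to 6 bytes: K' = 65 00 00 00 00 00.
K' ⊕ ipad = 53 36 36 36 36 36.
Inner input = 53 36 36 36 36 36 ∥ 6f.
Inner hash: sum = 83+54+54+54+54+54+111 = 464 → 01 d0.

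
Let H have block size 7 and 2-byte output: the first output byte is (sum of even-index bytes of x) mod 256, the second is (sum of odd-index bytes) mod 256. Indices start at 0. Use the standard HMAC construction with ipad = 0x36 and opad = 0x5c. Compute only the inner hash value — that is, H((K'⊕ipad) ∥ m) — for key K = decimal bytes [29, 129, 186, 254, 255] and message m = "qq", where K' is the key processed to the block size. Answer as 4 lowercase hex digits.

Key decimal bytes [29, 129, 186, 254, 255] = 1d 81 ba fe ff is 5 bytes ≤ B = 7; zero-pad to 7 bytes: K' = 1d 81 ba fe ff 00 00.
K' ⊕ ipad = 2b b7 8c c8 c9 36 36.
Inner input = 2b b7 8c c8 c9 36 36 ∥ 71 71.
Inner hash: even-index sum = 551 mod 256 = 39; odd-index sum = 550 mod 256 = 38 → 27 26.

2726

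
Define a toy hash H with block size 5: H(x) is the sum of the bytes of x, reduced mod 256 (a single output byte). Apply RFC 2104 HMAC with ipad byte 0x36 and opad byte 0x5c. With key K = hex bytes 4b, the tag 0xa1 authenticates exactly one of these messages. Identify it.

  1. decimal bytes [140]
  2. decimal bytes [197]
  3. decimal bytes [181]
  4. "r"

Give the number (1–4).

Key hex bytes 4b is 1 byte ≤ B = 5; zero-pad to 5 bytes: K' = 4b 00 00 00 00.
K' ⊕ ipad = 7d 36 36 36 36; K' ⊕ opad = 17 5c 5c 5c 5c.
m1: inner = H(7d 36 36 36 36 8c) = e1; tag = H(17 5c 5c 5c 5c e1) = 68
m2: inner = H(7d 36 36 36 36 c5) = 1a; tag = H(17 5c 5c 5c 5c 1a) = a1 ← matches
m3: inner = H(7d 36 36 36 36 b5) = 0a; tag = H(17 5c 5c 5c 5c 0a) = 91
m4: inner = H(7d 36 36 36 36 72) = c7; tag = H(17 5c 5c 5c 5c c7) = 4e

2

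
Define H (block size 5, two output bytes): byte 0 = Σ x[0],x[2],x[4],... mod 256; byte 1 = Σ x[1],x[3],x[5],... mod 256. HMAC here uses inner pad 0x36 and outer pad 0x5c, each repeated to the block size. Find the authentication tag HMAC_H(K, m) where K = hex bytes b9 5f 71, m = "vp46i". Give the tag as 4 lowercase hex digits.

2011

Key hex bytes b9 5f 71 is 3 bytes ≤ B = 5; zero-pad to 5 bytes: K' = b9 5f 71 00 00.
K' ⊕ ipad = 8f 69 47 36 36.  K' ⊕ opad = e5 03 2d 5c 5c.
Inner input = (K'⊕ipad) ∥ m = 8f 69 47 36 36 ∥ 76 70 34 36 69.
Inner hash: even-index sum = 434 mod 256 = 178; odd-index sum = 434 mod 256 = 178 → b2 b2.
Outer input = (K'⊕opad) ∥ inner = e5 03 2d 5c 5c ∥ b2 b2.
Outer hash (tag): even-index sum = 544 mod 256 = 32; odd-index sum = 273 mod 256 = 17 → 20 11.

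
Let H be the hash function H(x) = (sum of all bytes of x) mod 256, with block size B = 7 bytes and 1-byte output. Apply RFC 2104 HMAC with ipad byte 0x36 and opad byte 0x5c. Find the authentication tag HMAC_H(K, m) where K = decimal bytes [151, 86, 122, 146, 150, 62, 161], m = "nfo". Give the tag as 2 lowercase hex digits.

Key decimal bytes [151, 86, 122, 146, 150, 62, 161] = 97 56 7a 92 96 3e a1 is exactly B = 7 bytes: K' = 97 56 7a 92 96 3e a1.
K' ⊕ ipad = a1 60 4c a4 a0 08 97.  K' ⊕ opad = cb 0a 26 ce ca 62 fd.
Inner input = (K'⊕ipad) ∥ m = a1 60 4c a4 a0 08 97 ∥ 6e 66 6f.
Inner hash: sum = 161+96+76+164+160+8+151+110+102+111 = 1139; mod 256 = 115 → 73.
Outer input = (K'⊕opad) ∥ inner = cb 0a 26 ce ca 62 fd ∥ 73.
Outer hash (tag): sum = 203+10+38+206+202+98+253+115 = 1125; mod 256 = 101 → 65.

65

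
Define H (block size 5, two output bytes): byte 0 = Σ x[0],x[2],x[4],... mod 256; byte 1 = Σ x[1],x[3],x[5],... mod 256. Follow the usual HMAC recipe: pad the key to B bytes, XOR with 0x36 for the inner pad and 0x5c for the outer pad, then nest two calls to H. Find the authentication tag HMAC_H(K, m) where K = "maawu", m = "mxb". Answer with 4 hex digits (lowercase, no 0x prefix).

fed5

Key "maawu" = 6d 61 61 77 75 is exactly B = 5 bytes: K' = 6d 61 61 77 75.
K' ⊕ ipad = 5b 57 57 41 43.  K' ⊕ opad = 31 3d 3d 2b 29.
Inner input = (K'⊕ipad) ∥ m = 5b 57 57 41 43 ∥ 6d 78 62.
Inner hash: even-index sum = 365 mod 256 = 109; odd-index sum = 359 mod 256 = 103 → 6d 67.
Outer input = (K'⊕opad) ∥ inner = 31 3d 3d 2b 29 ∥ 6d 67.
Outer hash (tag): even-index sum = 254 mod 256 = 254; odd-index sum = 213 mod 256 = 213 → fe d5.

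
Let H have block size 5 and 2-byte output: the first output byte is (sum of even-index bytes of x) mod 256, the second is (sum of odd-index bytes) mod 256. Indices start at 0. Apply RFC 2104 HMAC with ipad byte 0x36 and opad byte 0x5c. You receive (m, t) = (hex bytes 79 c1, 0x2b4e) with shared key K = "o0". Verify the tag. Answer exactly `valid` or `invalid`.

invalid

Key "o0" = 6f 30 is 2 bytes ≤ B = 5; zero-pad to 5 bytes: K' = 6f 30 00 00 00.
K' ⊕ ipad = 59 06 36 36 36; K' ⊕ opad = 33 6c 5c 5c 5c.
Inner hash: even-index sum = 390 mod 256 = 134; odd-index sum = 181 mod 256 = 181 → 86 b5.
Outer hash (recomputed tag): even-index sum = 416 mod 256 = 160; odd-index sum = 334 mod 256 = 78 → a0 4e.
Recomputed tag = a04e; claimed = 2b4e → mismatch.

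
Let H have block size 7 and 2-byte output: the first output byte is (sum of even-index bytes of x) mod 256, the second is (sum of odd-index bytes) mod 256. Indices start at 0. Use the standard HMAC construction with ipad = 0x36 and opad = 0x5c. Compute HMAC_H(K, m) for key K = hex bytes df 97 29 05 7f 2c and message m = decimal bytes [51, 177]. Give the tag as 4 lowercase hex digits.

Key hex bytes df 97 29 05 7f 2c is 6 bytes ≤ B = 7; zero-pad to 7 bytes: K' = df 97 29 05 7f 2c 00.
K' ⊕ ipad = e9 a1 1f 33 49 1a 36.  K' ⊕ opad = 83 cb 75 59 23 70 5c.
Inner input = (K'⊕ipad) ∥ m = e9 a1 1f 33 49 1a 36 ∥ 33 b1.
Inner hash: even-index sum = 568 mod 256 = 56; odd-index sum = 289 mod 256 = 33 → 38 21.
Outer input = (K'⊕opad) ∥ inner = 83 cb 75 59 23 70 5c ∥ 38 21.
Outer hash (tag): even-index sum = 408 mod 256 = 152; odd-index sum = 460 mod 256 = 204 → 98 cc.

98cc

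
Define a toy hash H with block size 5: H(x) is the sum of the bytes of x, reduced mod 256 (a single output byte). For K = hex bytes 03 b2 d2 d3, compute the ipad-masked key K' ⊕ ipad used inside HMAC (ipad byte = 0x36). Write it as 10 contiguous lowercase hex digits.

3584e4e536

Key hex bytes 03 b2 d2 d3 is 4 bytes ≤ B = 5; zero-pad to 5 bytes: K' = 03 b2 d2 d3 00.
XOR each byte with 0x36: 03⊕36=35, b2⊕36=84, d2⊕36=e4, d3⊕36=e5, 00⊕36=36.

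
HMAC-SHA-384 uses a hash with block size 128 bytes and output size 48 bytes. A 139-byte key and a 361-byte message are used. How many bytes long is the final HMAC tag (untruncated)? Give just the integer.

The tag is one SHA-384 digest: 48 bytes.

48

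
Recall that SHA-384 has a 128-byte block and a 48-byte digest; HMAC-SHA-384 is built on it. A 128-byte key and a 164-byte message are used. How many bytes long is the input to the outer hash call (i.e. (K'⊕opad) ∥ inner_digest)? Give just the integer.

Key is 128 ≤ 128 bytes, zero-padded: |K'| = 128.
Outer input = (K'⊕opad) ∥ H(inner) → 128 + 48 = 176 bytes.

176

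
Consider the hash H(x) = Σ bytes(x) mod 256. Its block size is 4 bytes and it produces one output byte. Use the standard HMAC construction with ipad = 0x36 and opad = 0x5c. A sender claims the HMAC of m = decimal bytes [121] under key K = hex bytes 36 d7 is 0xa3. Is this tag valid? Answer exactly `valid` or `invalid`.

invalid

Key hex bytes 36 d7 is 2 bytes ≤ B = 4; zero-pad to 4 bytes: K' = 36 d7 00 00.
K' ⊕ ipad = 00 e1 36 36; K' ⊕ opad = 6a 8b 5c 5c.
Inner hash: sum = 0+225+54+54+121 = 454; mod 256 = 198 → c6.
Outer hash (recomputed tag): sum = 106+139+92+92+198 = 627; mod 256 = 115 → 73.
Recomputed tag = 73; claimed = a3 → mismatch.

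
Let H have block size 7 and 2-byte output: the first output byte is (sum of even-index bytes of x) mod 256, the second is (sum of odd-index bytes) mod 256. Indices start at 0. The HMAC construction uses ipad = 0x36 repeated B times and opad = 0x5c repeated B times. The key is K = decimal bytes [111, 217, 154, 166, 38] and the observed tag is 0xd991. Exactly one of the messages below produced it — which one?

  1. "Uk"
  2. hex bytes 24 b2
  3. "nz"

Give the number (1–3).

1

Key decimal bytes [111, 217, 154, 166, 38] = 6f d9 9a a6 26 is 5 bytes ≤ B = 7; zero-pad to 7 bytes: K' = 6f d9 9a a6 26 00 00.
K' ⊕ ipad = 59 ef ac 90 10 36 36; K' ⊕ opad = 33 85 c6 fa 7a 5c 5c.
m1: inner = H(59 ef ac 90 10 36 36 55 6b) = b6 0a; tag = H(33 85 c6 fa 7a 5c 5c b6 0a) = d991 ← matches
m2: inner = H(59 ef ac 90 10 36 36 24 b2) = fd d9; tag = H(33 85 c6 fa 7a 5c 5c fd d9) = a8d8
m3: inner = H(59 ef ac 90 10 36 36 6e 7a) = c5 23; tag = H(33 85 c6 fa 7a 5c 5c c5 23) = f2a0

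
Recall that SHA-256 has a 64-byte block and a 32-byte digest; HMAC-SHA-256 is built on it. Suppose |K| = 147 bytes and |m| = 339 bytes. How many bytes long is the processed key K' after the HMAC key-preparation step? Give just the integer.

Key is 147 > 64 bytes, so it is hashed to 32 bytes then zero-padded to 64: |K'| = 64.

64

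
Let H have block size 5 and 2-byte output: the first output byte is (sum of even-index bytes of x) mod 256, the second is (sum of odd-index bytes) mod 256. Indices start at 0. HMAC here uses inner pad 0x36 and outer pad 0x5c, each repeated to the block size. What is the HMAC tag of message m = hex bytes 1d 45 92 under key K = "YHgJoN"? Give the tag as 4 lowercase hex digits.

e6e2

Key "YHgJoN" = 59 48 67 4a 6f 4e is 6 bytes > B = 5, so hash it first: H(key) = 2f e0, then zero-pad to 5 bytes: K' = 2f e0 00 00 00.
K' ⊕ ipad = 19 d6 36 36 36.  K' ⊕ opad = 73 bc 5c 5c 5c.
Inner input = (K'⊕ipad) ∥ m = 19 d6 36 36 36 ∥ 1d 45 92.
Inner hash: even-index sum = 202 mod 256 = 202; odd-index sum = 443 mod 256 = 187 → ca bb.
Outer input = (K'⊕opad) ∥ inner = 73 bc 5c 5c 5c ∥ ca bb.
Outer hash (tag): even-index sum = 486 mod 256 = 230; odd-index sum = 482 mod 256 = 226 → e6 e2.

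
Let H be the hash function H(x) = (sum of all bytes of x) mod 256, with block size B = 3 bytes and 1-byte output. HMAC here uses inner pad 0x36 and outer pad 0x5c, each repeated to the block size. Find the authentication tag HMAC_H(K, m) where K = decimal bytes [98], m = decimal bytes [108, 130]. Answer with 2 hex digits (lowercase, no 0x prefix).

a4

Key decimal bytes [98] = 62 is 1 byte ≤ B = 3; zero-pad to 3 bytes: K' = 62 00 00.
K' ⊕ ipad = 54 36 36.  K' ⊕ opad = 3e 5c 5c.
Inner input = (K'⊕ipad) ∥ m = 54 36 36 ∥ 6c 82.
Inner hash: sum = 84+54+54+108+130 = 430; mod 256 = 174 → ae.
Outer input = (K'⊕opad) ∥ inner = 3e 5c 5c ∥ ae.
Outer hash (tag): sum = 62+92+92+174 = 420; mod 256 = 164 → a4.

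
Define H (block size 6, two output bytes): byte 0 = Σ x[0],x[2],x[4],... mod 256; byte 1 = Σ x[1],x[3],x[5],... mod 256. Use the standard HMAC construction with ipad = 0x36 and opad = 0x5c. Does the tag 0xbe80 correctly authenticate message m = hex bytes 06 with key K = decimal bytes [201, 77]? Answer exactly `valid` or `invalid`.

invalid

Key decimal bytes [201, 77] = c9 4d is 2 bytes ≤ B = 6; zero-pad to 6 bytes: K' = c9 4d 00 00 00 00.
K' ⊕ ipad = ff 7b 36 36 36 36; K' ⊕ opad = 95 11 5c 5c 5c 5c.
Inner hash: even-index sum = 369 mod 256 = 113; odd-index sum = 231 mod 256 = 231 → 71 e7.
Outer hash (recomputed tag): even-index sum = 446 mod 256 = 190; odd-index sum = 432 mod 256 = 176 → be b0.
Recomputed tag = beb0; claimed = be80 → mismatch.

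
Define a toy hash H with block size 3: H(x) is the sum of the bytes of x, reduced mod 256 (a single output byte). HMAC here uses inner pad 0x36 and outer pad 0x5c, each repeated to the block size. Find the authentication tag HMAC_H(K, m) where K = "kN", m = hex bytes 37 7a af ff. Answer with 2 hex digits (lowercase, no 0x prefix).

0f

Key "kN" = 6b 4e is 2 bytes ≤ B = 3; zero-pad to 3 bytes: K' = 6b 4e 00.
K' ⊕ ipad = 5d 78 36.  K' ⊕ opad = 37 12 5c.
Inner input = (K'⊕ipad) ∥ m = 5d 78 36 ∥ 37 7a af ff.
Inner hash: sum = 93+120+54+55+122+175+255 = 874; mod 256 = 106 → 6a.
Outer input = (K'⊕opad) ∥ inner = 37 12 5c ∥ 6a.
Outer hash (tag): sum = 55+18+92+106 = 271; mod 256 = 15 → 0f.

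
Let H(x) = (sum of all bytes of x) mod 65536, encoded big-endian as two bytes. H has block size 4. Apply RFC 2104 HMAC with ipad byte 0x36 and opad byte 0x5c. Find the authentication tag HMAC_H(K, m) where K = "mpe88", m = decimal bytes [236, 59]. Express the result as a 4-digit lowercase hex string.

Key "mpe88" = 6d 70 65 38 38 is 5 bytes > B = 4, so hash it first: H(key) = 01 b2, then zero-pad to 4 bytes: K' = 01 b2 00 00.
K' ⊕ ipad = 37 84 36 36.  K' ⊕ opad = 5d ee 5c 5c.
Inner input = (K'⊕ipad) ∥ m = 37 84 36 36 ∥ ec 3b.
Inner hash: sum = 55+132+54+54+236+59 = 590 → 02 4e.
Outer input = (K'⊕opad) ∥ inner = 5d ee 5c 5c ∥ 02 4e.
Outer hash (tag): sum = 93+238+92+92+2+78 = 595 → 02 53.

0253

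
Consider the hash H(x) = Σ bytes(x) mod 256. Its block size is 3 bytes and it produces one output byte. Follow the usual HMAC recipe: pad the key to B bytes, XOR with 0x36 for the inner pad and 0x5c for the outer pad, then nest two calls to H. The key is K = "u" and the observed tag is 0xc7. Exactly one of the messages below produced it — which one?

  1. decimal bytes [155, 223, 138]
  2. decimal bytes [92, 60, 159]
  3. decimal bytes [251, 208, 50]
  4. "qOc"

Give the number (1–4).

2

Key "u" = 75 is 1 byte ≤ B = 3; zero-pad to 3 bytes: K' = 75 00 00.
K' ⊕ ipad = 43 36 36; K' ⊕ opad = 29 5c 5c.
m1: inner = H(43 36 36 9b df 8a) = b3; tag = H(29 5c 5c b3) = 94
m2: inner = H(43 36 36 5c 3c 9f) = e6; tag = H(29 5c 5c e6) = c7 ← matches
m3: inner = H(43 36 36 fb d0 32) = ac; tag = H(29 5c 5c ac) = 8d
m4: inner = H(43 36 36 71 4f 63) = d2; tag = H(29 5c 5c d2) = b3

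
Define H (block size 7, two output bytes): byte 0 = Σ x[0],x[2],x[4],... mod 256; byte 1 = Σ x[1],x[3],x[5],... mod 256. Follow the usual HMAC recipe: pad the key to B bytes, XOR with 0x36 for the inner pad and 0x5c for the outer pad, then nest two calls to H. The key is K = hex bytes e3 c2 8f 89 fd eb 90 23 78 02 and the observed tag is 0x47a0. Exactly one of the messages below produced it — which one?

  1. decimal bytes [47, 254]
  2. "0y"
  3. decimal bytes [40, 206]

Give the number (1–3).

Key hex bytes e3 c2 8f 89 fd eb 90 23 78 02 is 10 bytes > B = 7, so hash it first: H(key) = 77 5b, then zero-pad to 7 bytes: K' = 77 5b 00 00 00 00 00.
K' ⊕ ipad = 41 6d 36 36 36 36 36; K' ⊕ opad = 2b 07 5c 5c 5c 5c 5c.
m1: inner = H(41 6d 36 36 36 36 36 2f fe) = e1 08; tag = H(2b 07 5c 5c 5c 5c 5c e1 08) = 47a0 ← matches
m2: inner = H(41 6d 36 36 36 36 36 30 79) = 5c 09; tag = H(2b 07 5c 5c 5c 5c 5c 5c 09) = 481b
m3: inner = H(41 6d 36 36 36 36 36 28 ce) = b1 01; tag = H(2b 07 5c 5c 5c 5c 5c b1 01) = 4070

1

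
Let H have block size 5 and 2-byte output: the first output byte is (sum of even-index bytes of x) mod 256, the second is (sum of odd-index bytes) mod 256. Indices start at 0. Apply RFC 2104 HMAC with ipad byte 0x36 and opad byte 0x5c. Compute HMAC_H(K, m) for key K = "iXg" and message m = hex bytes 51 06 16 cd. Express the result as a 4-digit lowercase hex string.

d719

Key "iXg" = 69 58 67 is 3 bytes ≤ B = 5; zero-pad to 5 bytes: K' = 69 58 67 00 00.
K' ⊕ ipad = 5f 6e 51 36 36.  K' ⊕ opad = 35 04 3b 5c 5c.
Inner input = (K'⊕ipad) ∥ m = 5f 6e 51 36 36 ∥ 51 06 16 cd.
Inner hash: even-index sum = 441 mod 256 = 185; odd-index sum = 267 mod 256 = 11 → b9 0b.
Outer input = (K'⊕opad) ∥ inner = 35 04 3b 5c 5c ∥ b9 0b.
Outer hash (tag): even-index sum = 215 mod 256 = 215; odd-index sum = 281 mod 256 = 25 → d7 19.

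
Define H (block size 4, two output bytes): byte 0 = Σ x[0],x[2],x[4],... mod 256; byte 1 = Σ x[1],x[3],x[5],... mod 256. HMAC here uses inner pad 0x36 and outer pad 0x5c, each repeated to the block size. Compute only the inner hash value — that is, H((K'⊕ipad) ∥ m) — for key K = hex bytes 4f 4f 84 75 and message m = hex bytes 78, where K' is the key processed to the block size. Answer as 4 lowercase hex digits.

Key hex bytes 4f 4f 84 75 is exactly B = 4 bytes: K' = 4f 4f 84 75.
K' ⊕ ipad = 79 79 b2 43.
Inner input = 79 79 b2 43 ∥ 78.
Inner hash: even-index sum = 419 mod 256 = 163; odd-index sum = 188 mod 256 = 188 → a3 bc.

a3bc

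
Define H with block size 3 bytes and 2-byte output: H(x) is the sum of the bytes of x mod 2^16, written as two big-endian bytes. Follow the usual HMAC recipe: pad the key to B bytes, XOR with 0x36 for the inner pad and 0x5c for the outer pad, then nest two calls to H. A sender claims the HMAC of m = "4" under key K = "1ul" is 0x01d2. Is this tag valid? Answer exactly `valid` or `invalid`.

invalid

Key "1ul" = 31 75 6c is exactly B = 3 bytes: K' = 31 75 6c.
K' ⊕ ipad = 07 43 5a; K' ⊕ opad = 6d 29 30.
Inner hash: sum = 7+67+90+52 = 216 → 00 d8.
Outer hash (recomputed tag): sum = 109+41+48+0+216 = 414 → 01 9e.
Recomputed tag = 019e; claimed = 01d2 → mismatch.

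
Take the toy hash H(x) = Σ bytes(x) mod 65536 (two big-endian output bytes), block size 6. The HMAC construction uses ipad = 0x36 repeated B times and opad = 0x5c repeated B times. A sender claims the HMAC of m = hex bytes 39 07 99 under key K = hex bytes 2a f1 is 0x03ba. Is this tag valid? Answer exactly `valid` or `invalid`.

invalid

Key hex bytes 2a f1 is 2 bytes ≤ B = 6; zero-pad to 6 bytes: K' = 2a f1 00 00 00 00.
K' ⊕ ipad = 1c c7 36 36 36 36; K' ⊕ opad = 76 ad 5c 5c 5c 5c.
Inner hash: sum = 28+199+54+54+54+54+57+7+153 = 660 → 02 94.
Outer hash (recomputed tag): sum = 118+173+92+92+92+92+2+148 = 809 → 03 29.
Recomputed tag = 0329; claimed = 03ba → mismatch.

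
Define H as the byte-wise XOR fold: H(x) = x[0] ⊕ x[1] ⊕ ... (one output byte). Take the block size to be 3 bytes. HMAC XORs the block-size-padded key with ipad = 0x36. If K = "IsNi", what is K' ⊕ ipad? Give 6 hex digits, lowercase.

2b3636

Key "IsNi" = 49 73 4e 69 is 4 bytes > B = 3, so hash it first: H(key) = 1d, then zero-pad to 3 bytes: K' = 1d 00 00.
XOR each byte with 0x36: 1d⊕36=2b, 00⊕36=36, 00⊕36=36.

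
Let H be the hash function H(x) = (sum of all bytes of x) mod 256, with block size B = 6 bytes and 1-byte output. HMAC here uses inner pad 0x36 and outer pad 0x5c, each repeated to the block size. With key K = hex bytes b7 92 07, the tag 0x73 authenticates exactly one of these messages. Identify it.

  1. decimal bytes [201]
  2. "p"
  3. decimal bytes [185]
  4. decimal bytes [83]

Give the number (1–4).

4

Key hex bytes b7 92 07 is 3 bytes ≤ B = 6; zero-pad to 6 bytes: K' = b7 92 07 00 00 00.
K' ⊕ ipad = 81 a4 31 36 36 36; K' ⊕ opad = eb ce 5b 5c 5c 5c.
m1: inner = H(81 a4 31 36 36 36 c9) = c1; tag = H(eb ce 5b 5c 5c 5c c1) = e9
m2: inner = H(81 a4 31 36 36 36 70) = 68; tag = H(eb ce 5b 5c 5c 5c 68) = 90
m3: inner = H(81 a4 31 36 36 36 b9) = b1; tag = H(eb ce 5b 5c 5c 5c b1) = d9
m4: inner = H(81 a4 31 36 36 36 53) = 4b; tag = H(eb ce 5b 5c 5c 5c 4b) = 73 ← matches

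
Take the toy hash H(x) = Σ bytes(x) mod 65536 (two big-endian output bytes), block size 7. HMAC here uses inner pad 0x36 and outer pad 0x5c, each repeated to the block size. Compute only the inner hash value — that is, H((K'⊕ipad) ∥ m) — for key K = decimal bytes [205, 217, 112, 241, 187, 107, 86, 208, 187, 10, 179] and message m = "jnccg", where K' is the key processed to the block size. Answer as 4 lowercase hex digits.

0440

Key decimal bytes [205, 217, 112, 241, 187, 107, 86, 208, 187, 10, 179] = cd d9 70 f1 bb 6b 56 d0 bb 0a b3 is 11 bytes > B = 7, so hash it first: H(key) = 06 cb, then zero-pad to 7 bytes: K' = 06 cb 00 00 00 00 00.
K' ⊕ ipad = 30 fd 36 36 36 36 36.
Inner input = 30 fd 36 36 36 36 36 ∥ 6a 6e 63 63 67.
Inner hash: sum = 48+253+54+54+54+54+54+106+110+99+99+103 = 1088 → 04 40.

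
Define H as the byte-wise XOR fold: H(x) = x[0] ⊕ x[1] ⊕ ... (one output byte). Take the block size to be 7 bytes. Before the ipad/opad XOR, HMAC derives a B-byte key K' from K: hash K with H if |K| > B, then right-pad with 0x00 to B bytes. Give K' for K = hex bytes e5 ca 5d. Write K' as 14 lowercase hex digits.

e5ca5d00000000

Key hex bytes e5 ca 5d is 3 bytes ≤ B = 7; zero-pad to 7 bytes: K' = e5 ca 5d 00 00 00 00.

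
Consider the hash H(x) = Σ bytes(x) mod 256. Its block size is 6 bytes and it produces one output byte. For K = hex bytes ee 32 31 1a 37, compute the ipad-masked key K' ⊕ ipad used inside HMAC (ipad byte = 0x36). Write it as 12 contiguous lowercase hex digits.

d804072c0136

Key hex bytes ee 32 31 1a 37 is 5 bytes ≤ B = 6; zero-pad to 6 bytes: K' = ee 32 31 1a 37 00.
XOR each byte with 0x36: ee⊕36=d8, 32⊕36=04, 31⊕36=07, 1a⊕36=2c, 37⊕36=01, 00⊕36=36.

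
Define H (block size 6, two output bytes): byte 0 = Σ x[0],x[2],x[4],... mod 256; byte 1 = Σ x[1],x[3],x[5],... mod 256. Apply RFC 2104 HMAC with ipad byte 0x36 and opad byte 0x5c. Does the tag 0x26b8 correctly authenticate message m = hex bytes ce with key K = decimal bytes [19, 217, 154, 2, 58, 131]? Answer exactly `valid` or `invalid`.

invalid

Key decimal bytes [19, 217, 154, 2, 58, 131] = 13 d9 9a 02 3a 83 is exactly B = 6 bytes: K' = 13 d9 9a 02 3a 83.
K' ⊕ ipad = 25 ef ac 34 0c b5; K' ⊕ opad = 4f 85 c6 5e 66 df.
Inner hash: even-index sum = 427 mod 256 = 171; odd-index sum = 472 mod 256 = 216 → ab d8.
Outer hash (recomputed tag): even-index sum = 550 mod 256 = 38; odd-index sum = 666 mod 256 = 154 → 26 9a.
Recomputed tag = 269a; claimed = 26b8 → mismatch.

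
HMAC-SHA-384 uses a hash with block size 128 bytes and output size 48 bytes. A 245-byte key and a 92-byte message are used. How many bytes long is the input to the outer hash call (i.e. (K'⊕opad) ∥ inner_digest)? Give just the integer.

Key is 245 > 128 bytes, so it is hashed to 48 bytes then zero-padded to 128: |K'| = 128.
Outer input = (K'⊕opad) ∥ H(inner) → 128 + 48 = 176 bytes.

176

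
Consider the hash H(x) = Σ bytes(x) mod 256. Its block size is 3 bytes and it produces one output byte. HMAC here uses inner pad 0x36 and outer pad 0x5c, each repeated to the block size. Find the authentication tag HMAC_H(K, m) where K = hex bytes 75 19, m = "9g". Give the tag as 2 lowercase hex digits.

Key hex bytes 75 19 is 2 bytes ≤ B = 3; zero-pad to 3 bytes: K' = 75 19 00.
K' ⊕ ipad = 43 2f 36.  K' ⊕ opad = 29 45 5c.
Inner input = (K'⊕ipad) ∥ m = 43 2f 36 ∥ 39 67.
Inner hash: sum = 67+47+54+57+103 = 328; mod 256 = 72 → 48.
Outer input = (K'⊕opad) ∥ inner = 29 45 5c ∥ 48.
Outer hash (tag): sum = 41+69+92+72 = 274; mod 256 = 18 → 12.

12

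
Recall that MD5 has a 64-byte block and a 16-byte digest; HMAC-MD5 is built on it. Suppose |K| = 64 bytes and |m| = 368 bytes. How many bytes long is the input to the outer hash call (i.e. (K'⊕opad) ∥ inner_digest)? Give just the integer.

80

Key is 64 ≤ 64 bytes, zero-padded: |K'| = 64.
Outer input = (K'⊕opad) ∥ H(inner) → 64 + 16 = 80 bytes.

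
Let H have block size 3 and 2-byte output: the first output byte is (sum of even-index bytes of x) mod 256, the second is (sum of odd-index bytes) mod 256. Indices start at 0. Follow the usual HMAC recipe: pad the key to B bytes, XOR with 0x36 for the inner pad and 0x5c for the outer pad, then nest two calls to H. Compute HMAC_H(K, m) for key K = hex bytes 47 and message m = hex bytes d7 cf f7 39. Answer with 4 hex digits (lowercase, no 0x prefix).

Key hex bytes 47 is 1 byte ≤ B = 3; zero-pad to 3 bytes: K' = 47 00 00.
K' ⊕ ipad = 71 36 36.  K' ⊕ opad = 1b 5c 5c.
Inner input = (K'⊕ipad) ∥ m = 71 36 36 ∥ d7 cf f7 39.
Inner hash: even-index sum = 431 mod 256 = 175; odd-index sum = 516 mod 256 = 4 → af 04.
Outer input = (K'⊕opad) ∥ inner = 1b 5c 5c ∥ af 04.
Outer hash (tag): even-index sum = 123 mod 256 = 123; odd-index sum = 267 mod 256 = 11 → 7b 0b.

7b0b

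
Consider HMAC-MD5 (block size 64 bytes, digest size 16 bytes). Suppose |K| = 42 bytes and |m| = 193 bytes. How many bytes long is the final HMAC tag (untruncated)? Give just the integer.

The tag is one MD5 digest: 16 bytes.

16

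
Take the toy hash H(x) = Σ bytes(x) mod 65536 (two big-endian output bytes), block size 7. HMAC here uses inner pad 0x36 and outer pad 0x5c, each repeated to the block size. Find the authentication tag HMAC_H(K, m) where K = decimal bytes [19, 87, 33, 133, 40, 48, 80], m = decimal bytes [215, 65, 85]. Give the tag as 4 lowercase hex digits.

02e6

Key decimal bytes [19, 87, 33, 133, 40, 48, 80] = 13 57 21 85 28 30 50 is exactly B = 7 bytes: K' = 13 57 21 85 28 30 50.
K' ⊕ ipad = 25 61 17 b3 1e 06 66.  K' ⊕ opad = 4f 0b 7d d9 74 6c 0c.
Inner input = (K'⊕ipad) ∥ m = 25 61 17 b3 1e 06 66 ∥ d7 41 55.
Inner hash: sum = 37+97+23+179+30+6+102+215+65+85 = 839 → 03 47.
Outer input = (K'⊕opad) ∥ inner = 4f 0b 7d d9 74 6c 0c ∥ 03 47.
Outer hash (tag): sum = 79+11+125+217+116+108+12+3+71 = 742 → 02 e6.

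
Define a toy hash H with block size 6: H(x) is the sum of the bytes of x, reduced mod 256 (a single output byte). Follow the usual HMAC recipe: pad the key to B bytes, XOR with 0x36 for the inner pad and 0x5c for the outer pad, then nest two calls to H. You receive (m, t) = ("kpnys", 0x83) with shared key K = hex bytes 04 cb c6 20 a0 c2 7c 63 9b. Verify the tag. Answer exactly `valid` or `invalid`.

Key hex bytes 04 cb c6 20 a0 c2 7c 63 9b is 9 bytes > B = 6, so hash it first: H(key) = 91, then zero-pad to 6 bytes: K' = 91 00 00 00 00 00.
K' ⊕ ipad = a7 36 36 36 36 36; K' ⊕ opad = cd 5c 5c 5c 5c 5c.
Inner hash: sum = 167+54+54+54+54+54+107+112+110+121+115 = 1002; mod 256 = 234 → ea.
Outer hash (recomputed tag): sum = 205+92+92+92+92+92+234 = 899; mod 256 = 131 → 83.
Recomputed tag = 83; claimed = 83 → match.

valid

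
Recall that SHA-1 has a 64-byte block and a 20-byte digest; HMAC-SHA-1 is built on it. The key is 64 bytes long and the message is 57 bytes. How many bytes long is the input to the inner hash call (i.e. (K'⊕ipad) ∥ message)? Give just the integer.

121

Key is 64 ≤ 64 bytes, zero-padded: |K'| = 64.
Inner input = (K'⊕ipad) ∥ m → 64 + 57 = 121 bytes.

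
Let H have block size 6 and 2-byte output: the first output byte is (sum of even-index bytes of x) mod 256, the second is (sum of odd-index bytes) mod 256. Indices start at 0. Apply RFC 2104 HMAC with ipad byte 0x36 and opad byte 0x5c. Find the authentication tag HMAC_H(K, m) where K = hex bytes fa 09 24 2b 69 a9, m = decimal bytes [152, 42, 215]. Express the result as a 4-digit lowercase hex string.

ffe6

Key hex bytes fa 09 24 2b 69 a9 is exactly B = 6 bytes: K' = fa 09 24 2b 69 a9.
K' ⊕ ipad = cc 3f 12 1d 5f 9f.  K' ⊕ opad = a6 55 78 77 35 f5.
Inner input = (K'⊕ipad) ∥ m = cc 3f 12 1d 5f 9f ∥ 98 2a d7.
Inner hash: even-index sum = 684 mod 256 = 172; odd-index sum = 293 mod 256 = 37 → ac 25.
Outer input = (K'⊕opad) ∥ inner = a6 55 78 77 35 f5 ∥ ac 25.
Outer hash (tag): even-index sum = 511 mod 256 = 255; odd-index sum = 486 mod 256 = 230 → ff e6.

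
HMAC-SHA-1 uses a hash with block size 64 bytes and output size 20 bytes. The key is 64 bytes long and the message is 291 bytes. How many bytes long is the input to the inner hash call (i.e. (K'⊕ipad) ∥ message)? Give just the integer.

355

Key is 64 ≤ 64 bytes, zero-padded: |K'| = 64.
Inner input = (K'⊕ipad) ∥ m → 64 + 291 = 355 bytes.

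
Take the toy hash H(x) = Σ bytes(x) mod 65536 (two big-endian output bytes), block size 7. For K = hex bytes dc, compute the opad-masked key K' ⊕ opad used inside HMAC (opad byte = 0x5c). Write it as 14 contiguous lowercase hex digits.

805c5c5c5c5c5c

Key hex bytes dc is 1 byte ≤ B = 7; zero-pad to 7 bytes: K' = dc 00 00 00 00 00 00.
XOR each byte with 0x5c: dc⊕5c=80, 00⊕5c=5c, 00⊕5c=5c, 00⊕5c=5c, 00⊕5c=5c, 00⊕5c=5c, 00⊕5c=5c.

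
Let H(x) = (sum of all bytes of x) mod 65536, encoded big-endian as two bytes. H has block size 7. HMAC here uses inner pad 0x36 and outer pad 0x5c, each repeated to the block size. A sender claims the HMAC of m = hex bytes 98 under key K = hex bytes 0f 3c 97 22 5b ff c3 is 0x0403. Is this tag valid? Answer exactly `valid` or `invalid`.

Key hex bytes 0f 3c 97 22 5b ff c3 is exactly B = 7 bytes: K' = 0f 3c 97 22 5b ff c3.
K' ⊕ ipad = 39 0a a1 14 6d c9 f5; K' ⊕ opad = 53 60 cb 7e 07 a3 9f.
Inner hash: sum = 57+10+161+20+109+201+245+152 = 955 → 03 bb.
Outer hash (recomputed tag): sum = 83+96+203+126+7+163+159+3+187 = 1027 → 04 03.
Recomputed tag = 0403; claimed = 0403 → match.

valid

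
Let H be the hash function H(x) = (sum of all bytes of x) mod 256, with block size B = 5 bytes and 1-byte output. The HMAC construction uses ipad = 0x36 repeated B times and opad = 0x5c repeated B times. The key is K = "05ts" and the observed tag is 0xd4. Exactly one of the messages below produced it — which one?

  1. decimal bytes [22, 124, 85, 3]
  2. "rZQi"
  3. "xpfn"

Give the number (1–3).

2

Key "05ts" = 30 35 74 73 is 4 bytes ≤ B = 5; zero-pad to 5 bytes: K' = 30 35 74 73 00.
K' ⊕ ipad = 06 03 42 45 36; K' ⊕ opad = 6c 69 28 2f 5c.
m1: inner = H(06 03 42 45 36 16 7c 55 03) = b0; tag = H(6c 69 28 2f 5c b0) = 38
m2: inner = H(06 03 42 45 36 72 5a 51 69) = 4c; tag = H(6c 69 28 2f 5c 4c) = d4 ← matches
m3: inner = H(06 03 42 45 36 78 70 66 6e) = 82; tag = H(6c 69 28 2f 5c 82) = 0a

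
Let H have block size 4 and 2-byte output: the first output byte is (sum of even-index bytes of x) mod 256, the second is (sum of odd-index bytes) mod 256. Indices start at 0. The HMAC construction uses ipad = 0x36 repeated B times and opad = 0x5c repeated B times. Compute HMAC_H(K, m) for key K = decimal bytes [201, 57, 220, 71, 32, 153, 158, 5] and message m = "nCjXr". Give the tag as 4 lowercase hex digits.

7097

Key decimal bytes [201, 57, 220, 71, 32, 153, 158, 5] = c9 39 dc 47 20 99 9e 05 is 8 bytes > B = 4, so hash it first: H(key) = 63 1e, then zero-pad to 4 bytes: K' = 63 1e 00 00.
K' ⊕ ipad = 55 28 36 36.  K' ⊕ opad = 3f 42 5c 5c.
Inner input = (K'⊕ipad) ∥ m = 55 28 36 36 ∥ 6e 43 6a 58 72.
Inner hash: even-index sum = 469 mod 256 = 213; odd-index sum = 249 mod 256 = 249 → d5 f9.
Outer input = (K'⊕opad) ∥ inner = 3f 42 5c 5c ∥ d5 f9.
Outer hash (tag): even-index sum = 368 mod 256 = 112; odd-index sum = 407 mod 256 = 151 → 70 97.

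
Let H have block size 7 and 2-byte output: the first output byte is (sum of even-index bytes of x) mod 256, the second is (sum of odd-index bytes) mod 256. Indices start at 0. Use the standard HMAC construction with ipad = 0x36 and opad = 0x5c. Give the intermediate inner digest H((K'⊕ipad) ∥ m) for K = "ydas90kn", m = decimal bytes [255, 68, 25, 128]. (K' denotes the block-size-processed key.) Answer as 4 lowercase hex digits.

Key "ydas90kn" = 79 64 61 73 39 30 6b 6e is 8 bytes > B = 7, so hash it first: H(key) = 7e 75, then zero-pad to 7 bytes: K' = 7e 75 00 00 00 00 00.
K' ⊕ ipad = 48 43 36 36 36 36 36.
Inner input = 48 43 36 36 36 36 36 ∥ ff 44 19 80.
Inner hash: even-index sum = 430 mod 256 = 174; odd-index sum = 455 mod 256 = 199 → ae c7.

aec7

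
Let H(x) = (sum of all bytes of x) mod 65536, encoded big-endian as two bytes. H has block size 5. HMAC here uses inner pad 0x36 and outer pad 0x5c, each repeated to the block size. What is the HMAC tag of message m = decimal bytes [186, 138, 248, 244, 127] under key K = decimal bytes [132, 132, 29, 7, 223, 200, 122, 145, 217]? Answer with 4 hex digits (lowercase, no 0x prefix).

Key decimal bytes [132, 132, 29, 7, 223, 200, 122, 145, 217] = 84 84 1d 07 df c8 7a 91 d9 is 9 bytes > B = 5, so hash it first: H(key) = 04 b7, then zero-pad to 5 bytes: K' = 04 b7 00 00 00.
K' ⊕ ipad = 32 81 36 36 36.  K' ⊕ opad = 58 eb 5c 5c 5c.
Inner input = (K'⊕ipad) ∥ m = 32 81 36 36 36 ∥ ba 8a f8 f4 7f.
Inner hash: sum = 50+129+54+54+54+186+138+248+244+127 = 1284 → 05 04.
Outer input = (K'⊕opad) ∥ inner = 58 eb 5c 5c 5c ∥ 05 04.
Outer hash (tag): sum = 88+235+92+92+92+5+4 = 608 → 02 60.

0260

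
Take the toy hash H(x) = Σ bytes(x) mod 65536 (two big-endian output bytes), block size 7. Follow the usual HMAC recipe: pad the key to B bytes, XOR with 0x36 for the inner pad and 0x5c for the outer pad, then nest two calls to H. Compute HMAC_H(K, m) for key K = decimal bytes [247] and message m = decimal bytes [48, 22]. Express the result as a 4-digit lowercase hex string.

0320

Key decimal bytes [247] = f7 is 1 byte ≤ B = 7; zero-pad to 7 bytes: K' = f7 00 00 00 00 00 00.
K' ⊕ ipad = c1 36 36 36 36 36 36.  K' ⊕ opad = ab 5c 5c 5c 5c 5c 5c.
Inner input = (K'⊕ipad) ∥ m = c1 36 36 36 36 36 36 ∥ 30 16.
Inner hash: sum = 193+54+54+54+54+54+54+48+22 = 587 → 02 4b.
Outer input = (K'⊕opad) ∥ inner = ab 5c 5c 5c 5c 5c 5c ∥ 02 4b.
Outer hash (tag): sum = 171+92+92+92+92+92+92+2+75 = 800 → 03 20.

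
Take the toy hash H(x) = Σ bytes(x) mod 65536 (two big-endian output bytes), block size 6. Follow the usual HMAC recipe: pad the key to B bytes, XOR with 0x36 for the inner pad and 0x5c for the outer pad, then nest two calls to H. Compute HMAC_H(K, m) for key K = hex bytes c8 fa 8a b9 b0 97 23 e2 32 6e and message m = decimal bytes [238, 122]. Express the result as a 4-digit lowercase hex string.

Key hex bytes c8 fa 8a b9 b0 97 23 e2 32 6e is 10 bytes > B = 6, so hash it first: H(key) = 05 f1, then zero-pad to 6 bytes: K' = 05 f1 00 00 00 00.
K' ⊕ ipad = 33 c7 36 36 36 36.  K' ⊕ opad = 59 ad 5c 5c 5c 5c.
Inner input = (K'⊕ipad) ∥ m = 33 c7 36 36 36 36 ∥ ee 7a.
Inner hash: sum = 51+199+54+54+54+54+238+122 = 826 → 03 3a.
Outer input = (K'⊕opad) ∥ inner = 59 ad 5c 5c 5c 5c ∥ 03 3a.
Outer hash (tag): sum = 89+173+92+92+92+92+3+58 = 691 → 02 b3.

02b3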